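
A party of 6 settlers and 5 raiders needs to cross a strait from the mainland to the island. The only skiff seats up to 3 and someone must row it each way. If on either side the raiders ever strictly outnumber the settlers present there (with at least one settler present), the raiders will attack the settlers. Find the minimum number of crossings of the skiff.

Counting alone: each trip to the island takes at most 3 across and each return brings at least 1 back, so after t trips out (and t−1 returns) at most 3t − (t−1) of the 11 are across; that first reaches 11 at t = 5, so at least 9 crossings are needed.
The plan below uses exactly 9 crossings, so it is optimal:
1. 3 raiders → the island.  (the mainland: 6S 2R; the island: 0S 3R)
2. 1 raider ← the mainland.  (the mainland: 6S 3R; the island: 0S 2R)
3. 3 settlers → the island.  (the mainland: 3S 3R; the island: 3S 2R)
4. 1 settler ← the mainland.  (the mainland: 4S 3R; the island: 2S 2R)
5. 2 settlers and 1 raider → the island.  (the mainland: 2S 2R; the island: 4S 3R)
6. 1 settler ← the mainland.  (the mainland: 3S 2R; the island: 3S 3R)
7. 2 settlers and 1 raider → the island.  (the mainland: 1S 1R; the island: 5S 4R)
8. 1 settler ← the mainland.  (the mainland: 2S 1R; the island: 4S 4R)
9. 2 settlers and 1 raider → the island.  (the mainland: 0S 0R; the island: 6S 5R)

9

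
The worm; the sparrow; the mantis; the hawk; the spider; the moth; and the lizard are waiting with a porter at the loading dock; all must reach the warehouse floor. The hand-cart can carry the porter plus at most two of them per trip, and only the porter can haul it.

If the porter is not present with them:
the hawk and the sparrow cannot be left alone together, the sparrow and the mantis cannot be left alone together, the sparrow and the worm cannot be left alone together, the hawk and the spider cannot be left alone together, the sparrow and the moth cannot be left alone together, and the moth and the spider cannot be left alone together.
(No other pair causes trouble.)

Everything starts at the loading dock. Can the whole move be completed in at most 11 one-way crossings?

Yes

Yes — this plan uses 9 crossings (≤ 11):
1. Porter goes to the warehouse floor with the sparrow and the spider.  [the loading dock: the hawk, the lizard, the mantis, the moth, the worm | the warehouse floor: the sparrow, the spider]
2. Porter goes back to the loading dock alone.  [the loading dock: the hawk, the lizard, the mantis, the moth, the worm | the warehouse floor: the sparrow, the spider]
3. Porter goes to the warehouse floor with the lizard.  [the loading dock: the hawk, the mantis, the moth, the worm | the warehouse floor: the lizard, the sparrow, the spider]
4. Porter goes back to the loading dock alone.  [the loading dock: the hawk, the mantis, the moth, the worm | the warehouse floor: the lizard, the sparrow, the spider]
5. Porter goes to the warehouse floor with the mantis and the worm.  [the loading dock: the hawk, the moth | the warehouse floor: the lizard, the mantis, the sparrow, the spider, the worm]
6. Porter goes back to the loading dock with the sparrow.  [the loading dock: the hawk, the moth, the sparrow | the warehouse floor: the lizard, the mantis, the spider, the worm]
7. Porter goes to the warehouse floor with the hawk and the moth.  [the loading dock: the sparrow | the warehouse floor: the hawk, the lizard, the mantis, the moth, the spider, the worm]
8. Porter goes back to the loading dock with the spider.  [the loading dock: the sparrow, the spider | the warehouse floor: the hawk, the lizard, the mantis, the moth, the worm]
9. Porter goes to the warehouse floor with the sparrow and the spider.  [the loading dock: — | the warehouse floor: the hawk, the lizard, the mantis, the moth, the sparrow, the spider, the worm]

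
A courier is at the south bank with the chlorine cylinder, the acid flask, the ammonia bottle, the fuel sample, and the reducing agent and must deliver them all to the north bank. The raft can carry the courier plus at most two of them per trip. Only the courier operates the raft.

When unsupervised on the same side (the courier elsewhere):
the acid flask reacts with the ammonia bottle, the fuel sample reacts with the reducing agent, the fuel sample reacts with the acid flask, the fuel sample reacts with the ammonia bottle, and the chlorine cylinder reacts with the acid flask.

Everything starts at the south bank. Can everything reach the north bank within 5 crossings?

Counting alone: the courier can take at most 2 across per trip to the north bank, so moving all 5 needs at least 3 loaded trips out, with a return between consecutive ones — at least 5 crossings.
The safety rule pushes this higher. Following every safe sequence of crossings, the most of the 5 that can be at the north bank as the raft arrives there on crossing 5 is 4 — never all 5.
So the move cannot be finished within 5 crossings. (The shortest complete plan takes 7:)
1. Courier goes to the north bank with the acid flask and the fuel sample.  [the south bank: the ammonia bottle, the chlorine cylinder, the reducing agent | the north bank: the acid flask, the fuel sample]
2. Courier goes back to the south bank with the acid flask.  [the south bank: the acid flask, the ammonia bottle, the chlorine cylinder, the reducing agent | the north bank: the fuel sample]
3. Courier goes to the north bank with the acid flask and the chlorine cylinder.  [the south bank: the ammonia bottle, the reducing agent | the north bank: the acid flask, the chlorine cylinder, the fuel sample]
4. Courier goes back to the south bank with the acid flask.  [the south bank: the acid flask, the ammonia bottle, the reducing agent | the north bank: the chlorine cylinder, the fuel sample]
5. Courier goes to the north bank with the ammonia bottle and the reducing agent.  [the south bank: the acid flask | the north bank: the ammonia bottle, the chlorine cylinder, the fuel sample, the reducing agent]
6. Courier goes back to the south bank with the fuel sample.  [the south bank: the acid flask, the fuel sample | the north bank: the ammonia bottle, the chlorine cylinder, the reducing agent]
7. Courier goes to the north bank with the acid flask and the fuel sample.  [the south bank: — | the north bank: the acid flask, the ammonia bottle, the chlorine cylinder, the fuel sample, the reducing agent]

No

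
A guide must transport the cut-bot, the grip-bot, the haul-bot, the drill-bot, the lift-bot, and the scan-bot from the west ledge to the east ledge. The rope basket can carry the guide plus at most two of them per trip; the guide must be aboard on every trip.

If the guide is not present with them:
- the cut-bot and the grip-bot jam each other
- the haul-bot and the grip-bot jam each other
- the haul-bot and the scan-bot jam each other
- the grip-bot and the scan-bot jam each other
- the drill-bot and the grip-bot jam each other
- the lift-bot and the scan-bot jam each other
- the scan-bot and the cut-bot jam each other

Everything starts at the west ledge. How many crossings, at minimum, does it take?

Counting alone: the guide can take at most 2 across per trip to the east ledge, so moving all 6 needs at least 3 loaded trips out, with a return between consecutive ones — at least 5 crossings.
The safety rule pushes this higher. Following every safe sequence of crossings, the most of the 6 that can be at the east ledge as the rope basket arrives there on crossings 5, 7 is 4, 5 respectively — never all 6.
So no plan with fewer than 9 crossings exists, and this one achieves 9:
1. Guide goes to the east ledge with the grip-bot and the scan-bot.  [the west ledge: the cut-bot, the drill-bot, the haul-bot, the lift-bot | the east ledge: the grip-bot, the scan-bot]
2. Guide goes back to the west ledge with the grip-bot.  [the west ledge: the cut-bot, the drill-bot, the grip-bot, the haul-bot, the lift-bot | the east ledge: the scan-bot]
3. Guide goes to the east ledge with the drill-bot and the grip-bot.  [the west ledge: the cut-bot, the haul-bot, the lift-bot | the east ledge: the drill-bot, the grip-bot, the scan-bot]
4. Guide goes back to the west ledge with the grip-bot.  [the west ledge: the cut-bot, the grip-bot, the haul-bot, the lift-bot | the east ledge: the drill-bot, the scan-bot]
5. Guide goes to the east ledge with the cut-bot and the haul-bot.  [the west ledge: the grip-bot, the lift-bot | the east ledge: the cut-bot, the drill-bot, the haul-bot, the scan-bot]
6. Guide goes back to the west ledge with the scan-bot.  [the west ledge: the grip-bot, the lift-bot, the scan-bot | the east ledge: the cut-bot, the drill-bot, the haul-bot]
7. Guide goes to the east ledge with the grip-bot and the lift-bot.  [the west ledge: the scan-bot | the east ledge: the cut-bot, the drill-bot, the grip-bot, the haul-bot, the lift-bot]
8. Guide goes back to the west ledge with the grip-bot.  [the west ledge: the grip-bot, the scan-bot | the east ledge: the cut-bot, the drill-bot, the haul-bot, the lift-bot]
9. Guide goes to the east ledge with the grip-bot and the scan-bot.  [the west ledge: — | the east ledge: the cut-bot, the drill-bot, the grip-bot, the haul-bot, the lift-bot, the scan-bot]

9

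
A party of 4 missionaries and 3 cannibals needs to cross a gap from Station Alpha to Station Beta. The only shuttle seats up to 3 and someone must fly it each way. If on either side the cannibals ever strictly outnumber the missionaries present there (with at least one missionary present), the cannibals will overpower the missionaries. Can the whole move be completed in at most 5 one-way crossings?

Yes — this plan uses 5 crossings (≤ 5):
1. 3 cannibals → Station Beta.  (Station Alpha: 4M 0C; Station Beta: 0M 3C)
2. 1 cannibal ← Station Alpha.  (Station Alpha: 4M 1C; Station Beta: 0M 2C)
3. 3 missionaries → Station Beta.  (Station Alpha: 1M 1C; Station Beta: 3M 2C)
4. 1 missionary ← Station Alpha.  (Station Alpha: 2M 1C; Station Beta: 2M 2C)
5. 2 missionaries and 1 cannibal → Station Beta.  (Station Alpha: 0M 0C; Station Beta: 4M 3C)

Yes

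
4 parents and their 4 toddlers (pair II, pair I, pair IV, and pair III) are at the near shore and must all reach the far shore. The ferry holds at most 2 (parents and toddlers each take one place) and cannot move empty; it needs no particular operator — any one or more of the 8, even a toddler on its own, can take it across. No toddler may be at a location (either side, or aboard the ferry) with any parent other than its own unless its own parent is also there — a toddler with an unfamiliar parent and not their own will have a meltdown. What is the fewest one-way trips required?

Following every safe sequence of crossings from the start, the most of the 8 that can be at the far shore as the ferry arrives there on crossings 1, 3, 5 is 2, 3, 4 respectively; the best ever achieved is 4 of 8.
From crossing 7 on, no configuration arises that was not already reachable earlier: only 44 distinct safe configurations (who is on which side, and where the ferry is) can ever be reached, none of them has everyone across, and every continuation just revisits them. So no valid plan exists.

impossible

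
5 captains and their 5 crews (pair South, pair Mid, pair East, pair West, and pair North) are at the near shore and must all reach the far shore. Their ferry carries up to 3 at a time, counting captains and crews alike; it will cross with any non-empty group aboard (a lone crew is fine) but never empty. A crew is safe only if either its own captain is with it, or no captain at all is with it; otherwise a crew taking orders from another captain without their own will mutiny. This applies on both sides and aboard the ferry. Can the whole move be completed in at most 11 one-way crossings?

Yes — this plan uses 11 crossings (≤ 11):
1. captain South and crew South cross → the far shore.
2. captain South crosses ← the near shore.
3. crew East, crew Mid, and crew West cross → the far shore.
4. crew South crosses ← the near shore.
5. captain East, captain Mid, and captain West cross → the far shore.
6. captain Mid and crew Mid cross ← the near shore.
7. captain Mid, captain North, and captain South cross → the far shore.
8. crew East crosses ← the near shore.
9. crew Mid and crew South cross → the far shore.
10. crew South crosses ← the near shore.
11. crew East, crew North, and crew South cross → the far shore.

Yes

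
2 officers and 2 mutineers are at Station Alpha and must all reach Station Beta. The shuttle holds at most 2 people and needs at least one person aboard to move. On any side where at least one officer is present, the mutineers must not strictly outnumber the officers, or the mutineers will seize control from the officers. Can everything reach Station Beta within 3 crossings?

Counting alone: each trip to Station Beta takes at most 2 across and each return brings at least 1 back, so after t trips out (and t−1 returns) at most 2t − (t−1) of the 4 are across; that first reaches 4 at t = 3, so at least 5 crossings are needed.
Since 3 < 5, 3 crossings cannot be enough. (The shortest complete plan in fact takes 5:)
1. 2 mutineers → Station Beta.  (Station Alpha: 2O 0M; Station Beta: 0O 2M)
2. 1 mutineer ← Station Alpha.  (Station Alpha: 2O 1M; Station Beta: 0O 1M)
3. 2 officers → Station Beta.  (Station Alpha: 0O 1M; Station Beta: 2O 1M)
4. 1 mutineer ← Station Alpha.  (Station Alpha: 0O 2M; Station Beta: 2O 0M)
5. 2 mutineers → Station Beta.  (Station Alpha: 0O 0M; Station Beta: 2O 2M)

No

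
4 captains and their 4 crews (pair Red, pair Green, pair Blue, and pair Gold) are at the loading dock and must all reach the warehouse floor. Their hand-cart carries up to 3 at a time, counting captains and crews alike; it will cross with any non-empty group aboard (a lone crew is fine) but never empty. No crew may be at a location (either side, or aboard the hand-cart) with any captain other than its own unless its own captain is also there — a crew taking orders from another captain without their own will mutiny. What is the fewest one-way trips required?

Counting alone: each trip to the warehouse floor takes at most 3 across and each return brings at least 1 back, so after t trips out (and t−1 returns) at most 3t − (t−1) of the 8 are across; that first reaches 8 at t = 4, so at least 7 crossings are needed.
The safety rule pushes this higher. Following every safe sequence of crossings, the most of the 8 that can be at the warehouse floor as the hand-cart arrives there on crossing 7 is 7 — never all 8.
So no plan with fewer than 9 crossings exists, and this one achieves 9:
1. captain Red and crew Red cross → the warehouse floor.
2. captain Red crosses ← the loading dock.
3. captain Green, captain Red, and crew Green cross → the warehouse floor.
4. captain Red and crew Red cross ← the loading dock.
5. captain Blue, captain Gold, and captain Red cross → the warehouse floor.
6. crew Green crosses ← the loading dock.
7. crew Green and crew Red cross → the warehouse floor.
8. crew Red crosses ← the loading dock.
9. crew Blue, crew Gold, and crew Red cross → the warehouse floor.

9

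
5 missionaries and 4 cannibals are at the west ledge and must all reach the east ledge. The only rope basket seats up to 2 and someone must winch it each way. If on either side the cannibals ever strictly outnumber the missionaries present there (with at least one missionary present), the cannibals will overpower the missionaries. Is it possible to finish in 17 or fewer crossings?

Yes — this plan uses 15 crossings (≤ 17):
1. 2 cannibals → the east ledge.  (the west ledge: 5M 2C; the east ledge: 0M 2C)
2. 1 cannibal ← the west ledge.  (the west ledge: 5M 3C; the east ledge: 0M 1C)
3. 2 cannibals → the east ledge.  (the west ledge: 5M 1C; the east ledge: 0M 3C)
4. 1 cannibal ← the west ledge.  (the west ledge: 5M 2C; the east ledge: 0M 2C)
5. 2 missionaries → the east ledge.  (the west ledge: 3M 2C; the east ledge: 2M 2C)
6. 1 cannibal ← the west ledge.  (the west ledge: 3M 3C; the east ledge: 2M 1C)
7. 1 missionary and 1 cannibal → the east ledge.  (the west ledge: 2M 2C; the east ledge: 3M 2C)
8. 1 missionary ← the west ledge.  (the west ledge: 3M 2C; the east ledge: 2M 2C)
9. 1 missionary and 1 cannibal → the east ledge.  (the west ledge: 2M 1C; the east ledge: 3M 3C)
10. 1 cannibal ← the west ledge.  (the west ledge: 2M 2C; the east ledge: 3M 2C)
11. 1 missionary and 1 cannibal → the east ledge.  (the west ledge: 1M 1C; the east ledge: 4M 3C)
12. 1 missionary ← the west ledge.  (the west ledge: 2M 1C; the east ledge: 3M 3C)
13. 1 missionary and 1 cannibal → the east ledge.  (the west ledge: 1M 0C; the east ledge: 4M 4C)
14. 1 cannibal ← the west ledge.  (the west ledge: 1M 1C; the east ledge: 4M 3C)
15. 1 missionary and 1 cannibal → the east ledge.  (the west ledge: 0M 0C; the east ledge: 5M 4C)

Yes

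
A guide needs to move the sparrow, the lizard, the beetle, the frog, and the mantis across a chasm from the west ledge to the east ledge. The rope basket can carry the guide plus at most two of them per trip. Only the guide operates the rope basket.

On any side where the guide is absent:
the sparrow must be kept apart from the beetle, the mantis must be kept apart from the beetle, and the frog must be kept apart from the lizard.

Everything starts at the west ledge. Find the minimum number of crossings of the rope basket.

Counting alone: the guide can take at most 2 across per trip to the east ledge, so moving all 5 needs at least 3 loaded trips out, with a return between consecutive ones — at least 5 crossings.
The plan below uses exactly 5 crossings, so it is optimal:
1. Guide goes to the east ledge with the beetle and the lizard.  [the west ledge: the frog, the mantis, the sparrow | the east ledge: the beetle, the lizard]
2. Guide goes back to the west ledge alone.  [the west ledge: the frog, the mantis, the sparrow | the east ledge: the beetle, the lizard]
3. Guide goes to the east ledge with the mantis and the sparrow.  [the west ledge: the frog | the east ledge: the beetle, the lizard, the mantis, the sparrow]
4. Guide goes back to the west ledge with the beetle.  [the west ledge: the beetle, the frog | the east ledge: the lizard, the mantis, the sparrow]
5. Guide goes to the east ledge with the beetle and the frog.  [the west ledge: — | the east ledge: the beetle, the frog, the lizard, the mantis, the sparrow]

5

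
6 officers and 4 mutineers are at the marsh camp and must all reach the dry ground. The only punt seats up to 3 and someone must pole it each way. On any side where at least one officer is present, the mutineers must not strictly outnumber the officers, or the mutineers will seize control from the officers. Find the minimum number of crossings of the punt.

Counting alone: each trip to the dry ground takes at most 3 across and each return brings at least 1 back, so after t trips out (and t−1 returns) at most 3t − (t−1) of the 10 are across; that first reaches 10 at t = 5, so at least 9 crossings are needed.
The plan below uses exactly 9 crossings, so it is optimal:
1. 2 mutineers → the dry ground.  (the marsh camp: 6O 2M; the dry ground: 0O 2M)
2. 1 mutineer ← the marsh camp.  (the marsh camp: 6O 3M; the dry ground: 0O 1M)
3. 3 mutineers → the dry ground.  (the marsh camp: 6O 0M; the dry ground: 0O 4M)
4. 1 mutineer ← the marsh camp.  (the marsh camp: 6O 1M; the dry ground: 0O 3M)
5. 3 officers → the dry ground.  (the marsh camp: 3O 1M; the dry ground: 3O 3M)
6. 1 mutineer ← the marsh camp.  (the marsh camp: 3O 2M; the dry ground: 3O 2M)
7. 1 officer and 2 mutineers → the dry ground.  (the marsh camp: 2O 0M; the dry ground: 4O 4M)
8. 1 mutineer ← the marsh camp.  (the marsh camp: 2O 1M; the dry ground: 4O 3M)
9. 2 officers and 1 mutineer → the dry ground.  (the marsh camp: 0O 0M; the dry ground: 6O 4M)

9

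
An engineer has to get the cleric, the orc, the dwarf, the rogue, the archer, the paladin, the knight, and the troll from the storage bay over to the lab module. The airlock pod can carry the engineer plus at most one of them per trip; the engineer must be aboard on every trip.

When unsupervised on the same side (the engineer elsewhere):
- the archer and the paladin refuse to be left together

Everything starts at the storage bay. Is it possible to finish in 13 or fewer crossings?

No

Counting alone: the engineer can take at most 1 across per trip to the lab module, so moving all 8 needs at least 8 loaded trips out, with a return between consecutive ones — at least 15 crossings.
Since 13 < 15, 13 crossings cannot be enough. (The shortest complete plan in fact takes 15:)
1. Engineer goes to the lab module with the archer.  [the storage bay: the cleric, the dwarf, the knight, the orc, the paladin, the rogue, the troll | the lab module: the archer]
2. Engineer goes back to the storage bay alone.  [the storage bay: the cleric, the dwarf, the knight, the orc, the paladin, the rogue, the troll | the lab module: the archer]
3. Engineer goes to the lab module with the cleric.  [the storage bay: the dwarf, the knight, the orc, the paladin, the rogue, the troll | the lab module: the archer, the cleric]
4. Engineer goes back to the storage bay alone.  [the storage bay: the dwarf, the knight, the orc, the paladin, the rogue, the troll | the lab module: the archer, the cleric]
5. Engineer goes to the lab module with the orc.  [the storage bay: the dwarf, the knight, the paladin, the rogue, the troll | the lab module: the archer, the cleric, the orc]
6. Engineer goes back to the storage bay alone.  [the storage bay: the dwarf, the knight, the paladin, the rogue, the troll | the lab module: the archer, the cleric, the orc]
7. Engineer goes to the lab module with the dwarf.  [the storage bay: the knight, the paladin, the rogue, the troll | the lab module: the archer, the cleric, the dwarf, the orc]
8. Engineer goes back to the storage bay alone.  [the storage bay: the knight, the paladin, the rogue, the troll | the lab module: the archer, the cleric, the dwarf, the orc]
9. Engineer goes to the lab module with the rogue.  [the storage bay: the knight, the paladin, the troll | the lab module: the archer, the cleric, the dwarf, the orc, the rogue]
10. Engineer goes back to the storage bay alone.  [the storage bay: the knight, the paladin, the troll | the lab module: the archer, the cleric, the dwarf, the orc, the rogue]
11. Engineer goes to the lab module with the knight.  [the storage bay: the paladin, the troll | the lab module: the archer, the cleric, the dwarf, the knight, the orc, the rogue]
12. Engineer goes back to the storage bay alone.  [the storage bay: the paladin, the troll | the lab module: the archer, the cleric, the dwarf, the knight, the orc, the rogue]
13. Engineer goes to the lab module with the troll.  [the storage bay: the paladin | the lab module: the archer, the cleric, the dwarf, the knight, the orc, the rogue, the troll]
14. Engineer goes back to the storage bay alone.  [the storage bay: the paladin | the lab module: the archer, the cleric, the dwarf, the knight, the orc, the rogue, the troll]
15. Engineer goes to the lab module with the paladin.  [the storage bay: — | the lab module: the archer, the cleric, the dwarf, the knight, the orc, the paladin, the rogue, the troll]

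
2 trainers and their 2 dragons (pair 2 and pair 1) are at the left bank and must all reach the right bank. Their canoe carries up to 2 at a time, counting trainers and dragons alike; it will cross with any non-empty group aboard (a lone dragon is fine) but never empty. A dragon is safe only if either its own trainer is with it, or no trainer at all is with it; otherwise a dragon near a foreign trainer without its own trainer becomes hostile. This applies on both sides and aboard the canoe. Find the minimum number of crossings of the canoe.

Counting alone: each trip to the right bank takes at most 2 across and each return brings at least 1 back, so after t trips out (and t−1 returns) at most 2t − (t−1) of the 4 are across; that first reaches 4 at t = 3, so at least 5 crossings are needed.
The plan below uses exactly 5 crossings, so it is optimal:
1. dragon 2 and trainer 2 cross → the right bank.
2. trainer 2 crosses ← the left bank.
3. trainer 1 and trainer 2 cross → the right bank.
4. trainer 1 crosses ← the left bank.
5. dragon 1 and trainer 1 cross → the right bank.

5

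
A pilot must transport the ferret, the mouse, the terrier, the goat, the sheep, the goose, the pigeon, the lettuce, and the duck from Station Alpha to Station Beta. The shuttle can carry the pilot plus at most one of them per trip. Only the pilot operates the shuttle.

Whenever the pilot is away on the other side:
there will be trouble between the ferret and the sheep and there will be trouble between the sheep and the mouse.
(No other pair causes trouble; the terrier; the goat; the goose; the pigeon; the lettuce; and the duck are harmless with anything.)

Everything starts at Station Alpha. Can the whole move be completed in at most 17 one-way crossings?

Counting alone: the pilot can take at most 1 across per trip to Station Beta, so moving all 9 needs at least 9 loaded trips out, with a return between consecutive ones — at least 17 crossings.
The safety rule pushes this higher. Following every safe sequence of crossings, the most of the 9 that can be at Station Beta as the shuttle arrives there on crossing 17 is 8 — never all 9.
So the move cannot be finished within 17 crossings. (The shortest complete plan takes 19:)
1. Pilot goes to Station Beta with the sheep.
2. Pilot goes back to Station Alpha alone.
3. Pilot goes to Station Beta with the ferret.
4. Pilot goes back to Station Alpha with the sheep.
5. Pilot goes to Station Beta with the mouse.
6. Pilot goes back to Station Alpha alone.
7. Pilot goes to Station Beta with the terrier.
8. Pilot goes back to Station Alpha alone.
9. Pilot goes to Station Beta with the goat.
10. Pilot goes back to Station Alpha alone.
11. Pilot goes to Station Beta with the goose.
12. Pilot goes back to Station Alpha alone.
13. Pilot goes to Station Beta with the pigeon.
14. Pilot goes back to Station Alpha alone.
15. Pilot goes to Station Beta with the lettuce.
16. Pilot goes back to Station Alpha alone.
17. Pilot goes to Station Beta with the duck.
18. Pilot goes back to Station Alpha alone.
19. Pilot goes to Station Beta with the sheep.

No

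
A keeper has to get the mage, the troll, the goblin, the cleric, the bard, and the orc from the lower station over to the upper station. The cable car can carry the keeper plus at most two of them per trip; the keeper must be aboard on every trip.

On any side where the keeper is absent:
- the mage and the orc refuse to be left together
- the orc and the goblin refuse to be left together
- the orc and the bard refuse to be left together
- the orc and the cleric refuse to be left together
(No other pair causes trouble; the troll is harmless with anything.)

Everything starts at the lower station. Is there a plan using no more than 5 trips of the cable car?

No

Counting alone: the keeper can take at most 2 across per trip to the upper station, so moving all 6 needs at least 3 loaded trips out, with a return between consecutive ones — at least 5 crossings.
The safety rule pushes this higher. Following every safe sequence of crossings, the most of the 6 that can be at the upper station as the cable car arrives there on crossing 5 is 5 — never all 6.
So the move cannot be finished within 5 crossings. (The shortest complete plan takes 7:)
1. Keeper goes to the upper station with the orc.  [the lower station: the bard, the cleric, the goblin, the mage, the troll | the upper station: the orc]
2. Keeper goes back to the lower station alone.  [the lower station: the bard, the cleric, the goblin, the mage, the troll | the upper station: the orc]
3. Keeper goes to the upper station with the goblin and the mage.  [the lower station: the bard, the cleric, the troll | the upper station: the goblin, the mage, the orc]
4. Keeper goes back to the lower station with the orc.  [the lower station: the bard, the cleric, the orc, the troll | the upper station: the goblin, the mage]
5. Keeper goes to the upper station with the bard and the cleric.  [the lower station: the orc, the troll | the upper station: the bard, the cleric, the goblin, the mage]
6. Keeper goes back to the lower station alone.  [the lower station: the orc, the troll | the upper station: the bard, the cleric, the goblin, the mage]
7. Keeper goes to the upper station with the orc and the troll.  [the lower station: — | the upper station: the bard, the cleric, the goblin, the mage, the orc, the troll]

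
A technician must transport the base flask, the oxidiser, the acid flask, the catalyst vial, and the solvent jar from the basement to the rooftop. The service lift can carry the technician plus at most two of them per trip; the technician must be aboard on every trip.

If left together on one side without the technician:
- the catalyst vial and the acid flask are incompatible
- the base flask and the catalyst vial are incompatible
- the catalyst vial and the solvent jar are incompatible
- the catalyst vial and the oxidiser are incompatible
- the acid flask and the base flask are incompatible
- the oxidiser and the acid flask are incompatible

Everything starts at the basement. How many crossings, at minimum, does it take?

Counting alone: the technician can take at most 2 across per trip to the rooftop, so moving all 5 needs at least 3 loaded trips out, with a return between consecutive ones — at least 5 crossings.
The safety rule pushes this higher. Following every safe sequence of crossings, the most of the 5 that can be at the rooftop as the service lift arrives there on crossing 5 is 4 — never all 5.
So no plan with fewer than 7 crossings exists, and this one achieves 7:
1. Technician goes to the rooftop with the acid flask and the catalyst vial.  [the basement: the base flask, the oxidiser, the solvent jar | the rooftop: the acid flask, the catalyst vial]
2. Technician goes back to the basement with the acid flask.  [the basement: the acid flask, the base flask, the oxidiser, the solvent jar | the rooftop: the catalyst vial]
3. Technician goes to the rooftop with the base flask and the oxidiser.  [the basement: the acid flask, the solvent jar | the rooftop: the base flask, the catalyst vial, the oxidiser]
4. Technician goes back to the basement with the catalyst vial.  [the basement: the acid flask, the catalyst vial, the solvent jar | the rooftop: the base flask, the oxidiser]
5. Technician goes to the rooftop with the acid flask and the solvent jar.  [the basement: the catalyst vial | the rooftop: the acid flask, the base flask, the oxidiser, the solvent jar]
6. Technician goes back to the basement with the acid flask.  [the basement: the acid flask, the catalyst vial | the rooftop: the base flask, the oxidiser, the solvent jar]
7. Technician goes to the rooftop with the acid flask and the catalyst vial.  [the basement: — | the rooftop: the acid flask, the base flask, the catalyst vial, the oxidiser, the solvent jar]

7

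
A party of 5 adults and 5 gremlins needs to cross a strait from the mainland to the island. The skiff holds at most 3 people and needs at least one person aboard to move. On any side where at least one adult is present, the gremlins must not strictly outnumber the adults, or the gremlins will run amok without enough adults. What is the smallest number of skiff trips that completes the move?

Counting alone: each trip to the island takes at most 3 across and each return brings at least 1 back, so after t trips out (and t−1 returns) at most 3t − (t−1) of the 10 are across; that first reaches 10 at t = 5, so at least 9 crossings are needed.
The safety rule pushes this higher. Following every safe sequence of crossings, the most of the 10 that can be at the island as the skiff arrives there on crossing 9 is 9 — never all 10.
So no plan with fewer than 11 crossings exists, and this one achieves 11:
1. 2 gremlins → the island.  (the mainland: 5A 3G; the island: 0A 2G)
2. 1 gremlin ← the mainland.  (the mainland: 5A 4G; the island: 0A 1G)
3. 3 gremlins → the island.  (the mainland: 5A 1G; the island: 0A 4G)
4. 1 gremlin ← the mainland.  (the mainland: 5A 2G; the island: 0A 3G)
5. 3 adults → the island.  (the mainland: 2A 2G; the island: 3A 3G)
6. 1 adult and 1 gremlin ← the mainland.  (the mainland: 3A 3G; the island: 2A 2G)
7. 3 adults → the island.  (the mainland: 0A 3G; the island: 5A 2G)
8. 1 gremlin ← the mainland.  (the mainland: 0A 4G; the island: 5A 1G)
9. 2 gremlins → the island.  (the mainland: 0A 2G; the island: 5A 3G)
10. 1 gremlin ← the mainland.  (the mainland: 0A 3G; the island: 5A 2G)
11. 3 gremlins → the island.  (the mainland: 0A 0G; the island: 5A 5G)

11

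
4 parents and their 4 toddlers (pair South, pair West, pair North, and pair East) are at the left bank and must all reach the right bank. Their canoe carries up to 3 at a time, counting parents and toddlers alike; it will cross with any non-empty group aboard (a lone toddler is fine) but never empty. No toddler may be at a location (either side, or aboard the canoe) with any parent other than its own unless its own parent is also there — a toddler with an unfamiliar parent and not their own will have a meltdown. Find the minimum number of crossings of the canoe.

Counting alone: each trip to the right bank takes at most 3 across and each return brings at least 1 back, so after t trips out (and t−1 returns) at most 3t − (t−1) of the 8 are across; that first reaches 8 at t = 4, so at least 7 crossings are needed.
The safety rule pushes this higher. Following every safe sequence of crossings, the most of the 8 that can be at the right bank as the canoe arrives there on crossing 7 is 7 — never all 8.
So no plan with fewer than 9 crossings exists, and this one achieves 9:
1. parent South and toddler South cross → the right bank.
2. parent South crosses ← the left bank.
3. parent South, parent West, and toddler West cross → the right bank.
4. parent South and toddler South cross ← the left bank.
5. parent East, parent North, and parent South cross → the right bank.
6. toddler West crosses ← the left bank.
7. toddler South and toddler West cross → the right bank.
8. toddler South crosses ← the left bank.
9. toddler East, toddler North, and toddler South cross → the right bank.

9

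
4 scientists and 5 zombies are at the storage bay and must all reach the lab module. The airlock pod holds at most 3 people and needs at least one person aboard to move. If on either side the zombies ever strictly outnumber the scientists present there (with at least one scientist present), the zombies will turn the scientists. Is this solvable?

No

The zombies already outnumber the scientists at the storage bay before anyone moves, so the starting position itself is disallowed.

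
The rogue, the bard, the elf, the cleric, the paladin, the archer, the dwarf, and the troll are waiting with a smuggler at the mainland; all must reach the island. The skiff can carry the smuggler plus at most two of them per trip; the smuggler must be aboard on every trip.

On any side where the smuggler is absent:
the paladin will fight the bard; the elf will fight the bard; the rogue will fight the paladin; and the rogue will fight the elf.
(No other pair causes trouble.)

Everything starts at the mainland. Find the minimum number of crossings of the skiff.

7

Counting alone: the smuggler can take at most 2 across per trip to the island, so moving all 8 needs at least 4 loaded trips out, with a return between consecutive ones — at least 7 crossings.
The plan below uses exactly 7 crossings, so it is optimal:
1. Smuggler goes to the island with the bard and the rogue.
2. Smuggler goes back to the mainland alone.
3. Smuggler goes to the island with the archer and the cleric.
4. Smuggler goes back to the mainland alone.
5. Smuggler goes to the island with the dwarf and the troll.
6. Smuggler goes back to the mainland alone.
7. Smuggler goes to the island with the elf and the paladin.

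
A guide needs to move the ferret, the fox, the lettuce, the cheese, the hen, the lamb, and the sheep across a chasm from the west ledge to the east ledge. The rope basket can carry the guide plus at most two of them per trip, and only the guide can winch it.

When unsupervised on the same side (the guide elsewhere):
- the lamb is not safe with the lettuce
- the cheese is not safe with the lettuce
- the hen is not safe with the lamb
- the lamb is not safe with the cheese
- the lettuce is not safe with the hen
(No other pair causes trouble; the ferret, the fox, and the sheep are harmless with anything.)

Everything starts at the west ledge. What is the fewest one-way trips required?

11

Counting alone: the guide can take at most 2 across per trip to the east ledge, so moving all 7 needs at least 4 loaded trips out, with a return between consecutive ones — at least 7 crossings.
The safety rule pushes this higher. Following every safe sequence of crossings, the most of the 7 that can be at the east ledge as the rope basket arrives there on crossings 7, 9 is 5, 6 respectively — never all 7.
So no plan with fewer than 11 crossings exists, and this one achieves 11:
1. Guide goes to the east ledge with the lamb and the lettuce.  [the west ledge: the cheese, the ferret, the fox, the hen, the sheep | the east ledge: the lamb, the lettuce]
2. Guide goes back to the west ledge with the lettuce.  [the west ledge: the cheese, the ferret, the fox, the hen, the lettuce, the sheep | the east ledge: the lamb]
3. Guide goes to the east ledge with the ferret and the lettuce.  [the west ledge: the cheese, the fox, the hen, the sheep | the east ledge: the ferret, the lamb, the lettuce]
4. Guide goes back to the west ledge with the lettuce.  [the west ledge: the cheese, the fox, the hen, the lettuce, the sheep | the east ledge: the ferret, the lamb]
5. Guide goes to the east ledge with the fox and the lettuce.  [the west ledge: the cheese, the hen, the sheep | the east ledge: the ferret, the fox, the lamb, the lettuce]
6. Guide goes back to the west ledge with the lettuce.  [the west ledge: the cheese, the hen, the lettuce, the sheep | the east ledge: the ferret, the fox, the lamb]
7. Guide goes to the east ledge with the lettuce and the sheep.  [the west ledge: the cheese, the hen | the east ledge: the ferret, the fox, the lamb, the lettuce, the sheep]
8. Guide goes back to the west ledge with the lettuce.  [the west ledge: the cheese, the hen, the lettuce | the east ledge: the ferret, the fox, the lamb, the sheep]
9. Guide goes to the east ledge with the cheese and the hen.  [the west ledge: the lettuce | the east ledge: the cheese, the ferret, the fox, the hen, the lamb, the sheep]
10. Guide goes back to the west ledge with the lamb.  [the west ledge: the lamb, the lettuce | the east ledge: the cheese, the ferret, the fox, the hen, the sheep]
11. Guide goes to the east ledge with the lamb and the lettuce.  [the west ledge: — | the east ledge: the cheese, the ferret, the fox, the hen, the lamb, the lettuce, the sheep]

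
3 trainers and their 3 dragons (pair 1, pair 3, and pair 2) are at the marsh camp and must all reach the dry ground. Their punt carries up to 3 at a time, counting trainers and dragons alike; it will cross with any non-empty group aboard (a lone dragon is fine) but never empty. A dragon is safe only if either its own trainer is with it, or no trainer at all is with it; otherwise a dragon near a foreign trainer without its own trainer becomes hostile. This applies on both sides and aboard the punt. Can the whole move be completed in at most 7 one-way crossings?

Yes — this plan uses 5 crossings (≤ 7):
1. dragon 1 and trainer 1 cross → the dry ground.
2. trainer 1 crosses ← the marsh camp.
3. trainer 1, trainer 2, and trainer 3 cross → the dry ground.
4. dragon 1 crosses ← the marsh camp.
5. dragon 1, dragon 2, and dragon 3 cross → the dry ground.

Yes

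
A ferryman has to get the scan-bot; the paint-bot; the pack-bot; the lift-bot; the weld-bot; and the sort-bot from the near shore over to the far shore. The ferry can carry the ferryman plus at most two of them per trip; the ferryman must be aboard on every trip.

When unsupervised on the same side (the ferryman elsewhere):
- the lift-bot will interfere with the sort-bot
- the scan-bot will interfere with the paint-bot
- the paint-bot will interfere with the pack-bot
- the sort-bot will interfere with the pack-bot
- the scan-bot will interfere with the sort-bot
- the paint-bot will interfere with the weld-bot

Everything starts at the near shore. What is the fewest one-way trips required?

7

Counting alone: the ferryman can take at most 2 across per trip to the far shore, so moving all 6 needs at least 3 loaded trips out, with a return between consecutive ones — at least 5 crossings.
The safety rule pushes this higher. Following every safe sequence of crossings, the most of the 6 that can be at the far shore as the ferry arrives there on crossing 5 is 4 — never all 6.
So no plan with fewer than 7 crossings exists, and this one achieves 7:
1. Ferryman goes to the far shore with the paint-bot and the sort-bot.
2. Ferryman goes back to the near shore alone.
3. Ferryman goes to the far shore with the pack-bot and the scan-bot.
4. Ferryman goes back to the near shore with the paint-bot and the sort-bot.
5. Ferryman goes to the far shore with the lift-bot and the weld-bot.
6. Ferryman goes back to the near shore alone.
7. Ferryman goes to the far shore with the paint-bot and the sort-bot.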